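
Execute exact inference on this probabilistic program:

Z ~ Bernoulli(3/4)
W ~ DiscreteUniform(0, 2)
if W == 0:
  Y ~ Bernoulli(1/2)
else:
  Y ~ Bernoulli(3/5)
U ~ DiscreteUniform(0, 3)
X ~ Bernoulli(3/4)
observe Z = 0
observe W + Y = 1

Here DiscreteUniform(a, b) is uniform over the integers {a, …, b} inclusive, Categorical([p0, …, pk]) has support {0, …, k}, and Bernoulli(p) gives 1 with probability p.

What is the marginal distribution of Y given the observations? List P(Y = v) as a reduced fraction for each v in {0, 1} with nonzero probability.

Enumerate traces; 16 have nonzero weight after conditioning:
  (Z=0, W=0, Y=1, U=0, X=0) weight 1/384
  (Z=0, W=0, Y=1, U=0, X=1) weight 1/128
  (Z=0, W=0, Y=1, U=1, X=0) weight 1/384
  (Z=0, W=0, Y=1, U=1, X=1) weight 1/128
  (Z=0, W=0, Y=1, U=2, X=0) weight 1/384
  (Z=0, W=0, Y=1, U=2, X=1) weight 1/128
  (Z=0, W=0, Y=1, U=3, X=0) weight 1/384
  (Z=0, W=0, Y=1, U=3, X=1) weight 1/128
  (Z=0, W=1, Y=0, U=0, X=0) weight 1/480
  … 7 more
Group by Y:
  weight(Y=0) = 1/30
  weight(Y=1) = 1/24
Total weight = 1/30 + 1/24 = 3/40
P(Y=0 | obs) = 1/30 / 3/40 = 4/9
P(Y=1 | obs) = 1/24 / 3/40 = 5/9

P(Y=0) = 4/9, P(Y=1) = 5/9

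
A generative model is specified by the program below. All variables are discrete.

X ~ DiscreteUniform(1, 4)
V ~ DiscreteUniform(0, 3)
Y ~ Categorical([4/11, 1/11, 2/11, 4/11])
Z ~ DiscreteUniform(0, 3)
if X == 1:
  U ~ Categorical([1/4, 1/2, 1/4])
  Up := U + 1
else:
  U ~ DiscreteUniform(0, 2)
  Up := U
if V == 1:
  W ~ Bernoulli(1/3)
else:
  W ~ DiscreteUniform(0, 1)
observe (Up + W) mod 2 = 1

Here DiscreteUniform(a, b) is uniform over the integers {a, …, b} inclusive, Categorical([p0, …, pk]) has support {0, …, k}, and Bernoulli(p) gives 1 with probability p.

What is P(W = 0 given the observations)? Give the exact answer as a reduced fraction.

P(W = 0 | obs) = 39/94

Enumerate traces; 768 have nonzero weight after conditioning:
  (X=1, V=0, Y=0, Z=0, U=0, W=0) weight 1/1408
  (X=1, V=0, Y=0, Z=0, U=1, W=1) weight 1/704
  (X=1, V=0, Y=0, Z=0, U=2, W=0) weight 1/1408
  (X=1, V=0, Y=0, Z=1, U=0, W=0) weight 1/1408
  (X=1, V=0, Y=0, Z=1, U=1, W=1) weight 1/704
  (X=1, V=0, Y=0, Z=1, U=2, W=0) weight 1/1408
  (X=1, V=0, Y=0, Z=2, U=0, W=0) weight 1/1408
  (X=1, V=0, Y=0, Z=2, U=1, W=1) weight 1/704
  … 760 more
Group by W:
  weight(W=0) = 13/64
  weight(W=1) = 55/192
Total weight = 13/64 + 55/192 = 47/96
P(W=0 | obs) = 13/64 / 47/96 = 39/94
P(W=1 | obs) = 55/192 / 47/96 = 55/94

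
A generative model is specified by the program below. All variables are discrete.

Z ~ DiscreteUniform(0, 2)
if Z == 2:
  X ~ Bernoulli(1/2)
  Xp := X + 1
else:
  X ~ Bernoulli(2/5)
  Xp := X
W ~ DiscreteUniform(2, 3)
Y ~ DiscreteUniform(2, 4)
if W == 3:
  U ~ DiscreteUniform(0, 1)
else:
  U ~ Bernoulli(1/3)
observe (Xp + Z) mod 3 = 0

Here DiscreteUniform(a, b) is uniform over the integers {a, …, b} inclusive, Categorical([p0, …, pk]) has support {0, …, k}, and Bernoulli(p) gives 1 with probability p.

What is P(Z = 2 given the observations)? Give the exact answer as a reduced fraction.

Enumerate traces; 24 have nonzero weight after conditioning:
  (Z=0, X=0, W=2, Y=2, U=0) weight 1/45
  (Z=0, X=0, W=2, Y=2, U=1) weight 1/90
  (Z=0, X=0, W=2, Y=3, U=0) weight 1/45
  (Z=0, X=0, W=2, Y=3, U=1) weight 1/90
  (Z=0, X=0, W=2, Y=4, U=0) weight 1/45
  (Z=0, X=0, W=2, Y=4, U=1) weight 1/90
  (Z=0, X=0, W=3, Y=2, U=0) weight 1/60
  (Z=0, X=0, W=3, Y=2, U=1) weight 1/60
  (Z=2, X=0, W=2, Y=2, U=0) weight 1/54
  … 15 more
Group by Z:
  weight(Z=0) = 1/5
  weight(Z=2) = 1/6
Total weight = 1/5 + 1/6 = 11/30
P(Z=0 | obs) = 1/5 / 11/30 = 6/11
P(Z=2 | obs) = 1/6 / 11/30 = 5/11

P(Z = 2 | obs) = 5/11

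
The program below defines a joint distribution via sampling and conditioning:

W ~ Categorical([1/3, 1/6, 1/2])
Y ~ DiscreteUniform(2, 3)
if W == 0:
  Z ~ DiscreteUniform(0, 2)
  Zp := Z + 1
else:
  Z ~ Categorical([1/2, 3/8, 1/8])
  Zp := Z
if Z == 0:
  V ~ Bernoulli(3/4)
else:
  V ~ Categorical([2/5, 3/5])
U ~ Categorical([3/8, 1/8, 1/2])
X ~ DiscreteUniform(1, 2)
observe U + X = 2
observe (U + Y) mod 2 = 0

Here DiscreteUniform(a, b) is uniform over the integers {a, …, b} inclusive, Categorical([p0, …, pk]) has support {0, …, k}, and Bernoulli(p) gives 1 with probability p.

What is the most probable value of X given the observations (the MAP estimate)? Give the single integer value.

Enumerate traces; 36 have nonzero weight after conditioning:
  (W=0, Y=2, Z=0, V=0, U=0, X=2) weight 1/384
  (W=0, Y=2, Z=0, V=1, U=0, X=2) weight 1/128
  (W=0, Y=2, Z=1, V=0, U=0, X=2) weight 1/240
  (W=0, Y=2, Z=1, V=1, U=0, X=2) weight 1/160
  (W=0, Y=2, Z=2, V=0, U=0, X=2) weight 1/240
  (W=0, Y=2, Z=2, V=1, U=0, X=2) weight 1/160
  (W=0, Y=3, Z=0, V=0, U=1, X=1) weight 1/1152
  (W=0, Y=3, Z=0, V=1, U=1, X=1) weight 1/384
  … 28 more
Group by X:
  weight(X=1) = 1/32
  weight(X=2) = 3/32
Total weight = 1/32 + 3/32 = 1/8
P(X=1 | obs) = 1/32 / 1/8 = 1/4
P(X=2 | obs) = 3/32 / 1/8 = 3/4
argmax = 2

argmax_v P(X = v | obs) = 2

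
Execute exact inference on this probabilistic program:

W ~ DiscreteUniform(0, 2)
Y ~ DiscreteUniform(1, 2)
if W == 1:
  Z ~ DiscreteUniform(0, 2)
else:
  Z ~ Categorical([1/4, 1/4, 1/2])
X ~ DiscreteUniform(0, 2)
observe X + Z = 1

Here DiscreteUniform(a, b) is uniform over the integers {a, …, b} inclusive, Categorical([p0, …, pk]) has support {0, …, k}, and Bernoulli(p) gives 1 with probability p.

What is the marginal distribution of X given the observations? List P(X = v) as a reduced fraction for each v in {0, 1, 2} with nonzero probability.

P(X=0) = 1/2, P(X=1) = 1/2

Enumerate traces; 12 have nonzero weight after conditioning:
  (W=0, Y=1, Z=0, X=1) weight 1/72
  (W=0, Y=1, Z=1, X=0) weight 1/72
  (W=0, Y=2, Z=0, X=1) weight 1/72
  (W=0, Y=2, Z=1, X=0) weight 1/72
  (W=1, Y=1, Z=0, X=1) weight 1/54
  (W=1, Y=1, Z=1, X=0) weight 1/54
  (W=1, Y=2, Z=0, X=1) weight 1/54
  (W=1, Y=2, Z=1, X=0) weight 1/54
  … 4 more
Group by X:
  weight(X=0) = 5/54
  weight(X=1) = 5/54
Total weight = 5/54 + 5/54 = 5/27
P(X=0 | obs) = 5/54 / 5/27 = 1/2
P(X=1 | obs) = 5/54 / 5/27 = 1/2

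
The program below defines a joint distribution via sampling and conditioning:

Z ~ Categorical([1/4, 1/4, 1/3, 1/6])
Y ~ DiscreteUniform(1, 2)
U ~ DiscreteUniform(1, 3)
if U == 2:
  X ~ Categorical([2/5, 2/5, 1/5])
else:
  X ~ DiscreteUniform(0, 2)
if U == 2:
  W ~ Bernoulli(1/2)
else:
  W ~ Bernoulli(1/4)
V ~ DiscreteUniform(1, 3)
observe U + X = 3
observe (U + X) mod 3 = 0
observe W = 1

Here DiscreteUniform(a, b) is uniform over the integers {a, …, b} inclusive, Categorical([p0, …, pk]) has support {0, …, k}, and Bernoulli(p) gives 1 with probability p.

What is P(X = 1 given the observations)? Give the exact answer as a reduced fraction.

P(X = 1 | obs) = 6/11

Enumerate traces; 72 have nonzero weight after conditioning:
  (Z=0, Y=1, U=1, X=2, W=1, V=1) weight 1/864
  (Z=0, Y=1, U=1, X=2, W=1, V=2) weight 1/864
  (Z=0, Y=1, U=1, X=2, W=1, V=3) weight 1/864
  (Z=0, Y=1, U=2, X=1, W=1, V=1) weight 1/360
  (Z=0, Y=1, U=2, X=1, W=1, V=2) weight 1/360
  (Z=0, Y=1, U=2, X=1, W=1, V=3) weight 1/360
  (Z=0, Y=1, U=3, X=0, W=1, V=1) weight 1/864
  (Z=0, Y=1, U=3, X=0, W=1, V=2) weight 1/864
  … 64 more
Group by X:
  weight(X=0) = 1/36
  weight(X=1) = 1/15
  weight(X=2) = 1/36
Total weight = 1/36 + 1/15 + 1/36 = 11/90
P(X=0 | obs) = 1/36 / 11/90 = 5/22
P(X=1 | obs) = 1/15 / 11/90 = 6/11
P(X=2 | obs) = 1/36 / 11/90 = 5/22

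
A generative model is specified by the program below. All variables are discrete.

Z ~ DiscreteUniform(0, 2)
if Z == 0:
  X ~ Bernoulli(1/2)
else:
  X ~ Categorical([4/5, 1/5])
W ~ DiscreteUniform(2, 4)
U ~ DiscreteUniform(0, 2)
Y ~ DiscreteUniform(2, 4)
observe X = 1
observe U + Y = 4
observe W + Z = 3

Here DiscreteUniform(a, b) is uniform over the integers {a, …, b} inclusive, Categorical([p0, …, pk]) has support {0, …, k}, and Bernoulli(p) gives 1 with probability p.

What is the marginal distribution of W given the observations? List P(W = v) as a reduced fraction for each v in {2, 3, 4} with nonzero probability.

Enumerate traces; 6 have nonzero weight after conditioning:
  (Z=0, X=1, W=3, U=0, Y=4) weight 1/162
  (Z=0, X=1, W=3, U=1, Y=3) weight 1/162
  (Z=0, X=1, W=3, U=2, Y=2) weight 1/162
  (Z=1, X=1, W=2, U=0, Y=4) weight 1/405
  (Z=1, X=1, W=2, U=1, Y=3) weight 1/405
  (Z=1, X=1, W=2, U=2, Y=2) weight 1/405
Group by W:
  weight(W=2) = 1/135
  weight(W=3) = 1/54
Total weight = 1/135 + 1/54 = 7/270
P(W=2 | obs) = 1/135 / 7/270 = 2/7
P(W=3 | obs) = 1/54 / 7/270 = 5/7

P(W=2) = 2/7, P(W=3) = 5/7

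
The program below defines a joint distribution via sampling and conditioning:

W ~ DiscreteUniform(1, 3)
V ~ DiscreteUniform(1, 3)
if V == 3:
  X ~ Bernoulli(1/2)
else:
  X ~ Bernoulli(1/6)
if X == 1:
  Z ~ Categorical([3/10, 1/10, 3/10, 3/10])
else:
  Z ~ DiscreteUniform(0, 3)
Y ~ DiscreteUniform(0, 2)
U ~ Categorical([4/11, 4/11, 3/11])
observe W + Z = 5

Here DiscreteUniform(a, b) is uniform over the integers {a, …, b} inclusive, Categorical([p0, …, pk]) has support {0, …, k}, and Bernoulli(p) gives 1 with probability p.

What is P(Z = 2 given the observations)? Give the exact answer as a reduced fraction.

Enumerate traces; 108 have nonzero weight after conditioning:
  (W=2, V=1, X=0, Z=3, Y=0, U=0) weight 5/1782
  (W=2, V=1, X=0, Z=3, Y=0, U=1) weight 5/1782
  (W=2, V=1, X=0, Z=3, Y=0, U=2) weight 5/2376
  (W=2, V=1, X=0, Z=3, Y=1, U=0) weight 5/1782
  (W=2, V=1, X=0, Z=3, Y=1, U=1) weight 5/1782
  (W=2, V=1, X=0, Z=3, Y=1, U=2) weight 5/2376
  (W=2, V=1, X=0, Z=3, Y=2, U=0) weight 5/1782
  (W=2, V=1, X=0, Z=3, Y=2, U=1) weight 5/1782
  (W=3, V=1, X=0, Z=2, Y=0, U=0) weight 5/1782
  … 99 more
Group by Z:
  weight(Z=2) = 19/216
  weight(Z=3) = 19/216
Total weight = 19/216 + 19/216 = 19/108
P(Z=2 | obs) = 19/216 / 19/108 = 1/2
P(Z=3 | obs) = 19/216 / 19/108 = 1/2

P(Z = 2 | obs) = 1/2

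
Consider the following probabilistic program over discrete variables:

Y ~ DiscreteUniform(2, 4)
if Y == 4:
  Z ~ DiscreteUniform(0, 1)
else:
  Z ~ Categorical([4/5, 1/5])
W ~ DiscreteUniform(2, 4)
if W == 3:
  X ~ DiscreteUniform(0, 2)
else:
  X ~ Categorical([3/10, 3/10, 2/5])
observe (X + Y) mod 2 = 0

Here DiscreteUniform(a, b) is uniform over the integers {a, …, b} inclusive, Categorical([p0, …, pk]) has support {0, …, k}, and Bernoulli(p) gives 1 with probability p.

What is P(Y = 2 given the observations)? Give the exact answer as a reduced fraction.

Enumerate traces; 30 have nonzero weight after conditioning:
  (Y=2, Z=0, W=2, X=0) weight 2/75
  (Y=2, Z=0, W=2, X=2) weight 8/225
  (Y=2, Z=0, W=3, X=0) weight 4/135
  (Y=2, Z=0, W=3, X=2) weight 4/135
  (Y=2, Z=0, W=4, X=0) weight 2/75
  (Y=2, Z=0, W=4, X=2) weight 8/225
  (Y=2, Z=1, W=2, X=0) weight 1/150
  (Y=2, Z=1, W=2, X=2) weight 2/225
  (Y=3, Z=0, W=2, X=1) weight 2/75
  (Y=4, Z=0, W=2, X=0) weight 1/60
  … 20 more
Group by Y:
  weight(Y=2) = 31/135
  weight(Y=3) = 14/135
  weight(Y=4) = 31/135
Total weight = 31/135 + 14/135 + 31/135 = 76/135
P(Y=2 | obs) = 31/135 / 76/135 = 31/76
P(Y=3 | obs) = 14/135 / 76/135 = 7/38
P(Y=4 | obs) = 31/135 / 76/135 = 31/76

P(Y = 2 | obs) = 31/76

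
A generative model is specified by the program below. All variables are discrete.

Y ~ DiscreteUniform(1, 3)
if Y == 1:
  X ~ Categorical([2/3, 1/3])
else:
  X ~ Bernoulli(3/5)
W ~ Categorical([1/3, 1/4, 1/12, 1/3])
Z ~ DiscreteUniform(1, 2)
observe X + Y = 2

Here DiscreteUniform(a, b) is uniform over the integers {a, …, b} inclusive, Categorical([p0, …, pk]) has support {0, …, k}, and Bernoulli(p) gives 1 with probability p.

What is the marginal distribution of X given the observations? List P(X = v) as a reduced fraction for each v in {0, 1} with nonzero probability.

P(X=0) = 6/11, P(X=1) = 5/11

Enumerate traces; 16 have nonzero weight after conditioning:
  (Y=1, X=1, W=0, Z=1) weight 1/54
  (Y=1, X=1, W=0, Z=2) weight 1/54
  (Y=1, X=1, W=1, Z=1) weight 1/72
  (Y=1, X=1, W=1, Z=2) weight 1/72
  (Y=1, X=1, W=2, Z=1) weight 1/216
  (Y=1, X=1, W=2, Z=2) weight 1/216
  (Y=1, X=1, W=3, Z=1) weight 1/54
  (Y=1, X=1, W=3, Z=2) weight 1/54
  (Y=2, X=0, W=0, Z=1) weight 1/45
  … 7 more
Group by X:
  weight(X=0) = 2/15
  weight(X=1) = 1/9
Total weight = 2/15 + 1/9 = 11/45
P(X=0 | obs) = 2/15 / 11/45 = 6/11
P(X=1 | obs) = 1/9 / 11/45 = 5/11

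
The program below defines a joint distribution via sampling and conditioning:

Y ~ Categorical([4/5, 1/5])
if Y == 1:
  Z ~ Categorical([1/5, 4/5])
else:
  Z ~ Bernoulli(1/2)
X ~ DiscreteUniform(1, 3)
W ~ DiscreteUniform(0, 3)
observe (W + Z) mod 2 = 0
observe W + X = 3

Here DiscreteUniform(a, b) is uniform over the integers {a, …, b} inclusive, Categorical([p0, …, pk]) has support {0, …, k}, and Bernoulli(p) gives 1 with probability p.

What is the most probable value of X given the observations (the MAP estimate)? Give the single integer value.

argmax_v P(X = v | obs) = 2

Enumerate traces; 6 have nonzero weight after conditioning:
  (Y=0, Z=0, X=1, W=2) weight 1/30
  (Y=0, Z=0, X=3, W=0) weight 1/30
  (Y=0, Z=1, X=2, W=1) weight 1/30
  (Y=1, Z=0, X=1, W=2) weight 1/300
  (Y=1, Z=0, X=3, W=0) weight 1/300
  (Y=1, Z=1, X=2, W=1) weight 1/75
Group by X:
  weight(X=1) = 11/300
  weight(X=2) = 7/150
  weight(X=3) = 11/300
Total weight = 11/300 + 7/150 + 11/300 = 3/25
P(X=1 | obs) = 11/300 / 3/25 = 11/36
P(X=2 | obs) = 7/150 / 3/25 = 7/18
P(X=3 | obs) = 11/300 / 3/25 = 11/36
argmax = 2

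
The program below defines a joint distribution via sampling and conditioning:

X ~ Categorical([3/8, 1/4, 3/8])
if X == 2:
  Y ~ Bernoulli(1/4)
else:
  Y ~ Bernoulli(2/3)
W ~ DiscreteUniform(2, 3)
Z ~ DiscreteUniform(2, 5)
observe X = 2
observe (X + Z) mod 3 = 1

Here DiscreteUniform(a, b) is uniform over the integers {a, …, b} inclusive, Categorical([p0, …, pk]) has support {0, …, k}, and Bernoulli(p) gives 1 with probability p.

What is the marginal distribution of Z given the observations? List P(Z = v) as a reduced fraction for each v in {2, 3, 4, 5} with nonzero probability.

Enumerate traces; 8 have nonzero weight after conditioning:
  (X=2, Y=0, W=2, Z=2) weight 9/256
  (X=2, Y=0, W=2, Z=5) weight 9/256
  (X=2, Y=0, W=3, Z=2) weight 9/256
  (X=2, Y=0, W=3, Z=5) weight 9/256
  (X=2, Y=1, W=2, Z=2) weight 3/256
  (X=2, Y=1, W=2, Z=5) weight 3/256
  (X=2, Y=1, W=3, Z=2) weight 3/256
  (X=2, Y=1, W=3, Z=5) weight 3/256
Group by Z:
  weight(Z=2) = 3/32
  weight(Z=5) = 3/32
Total weight = 3/32 + 3/32 = 3/16
P(Z=2 | obs) = 3/32 / 3/16 = 1/2
P(Z=5 | obs) = 3/32 / 3/16 = 1/2

P(Z=2) = 1/2, P(Z=5) = 1/2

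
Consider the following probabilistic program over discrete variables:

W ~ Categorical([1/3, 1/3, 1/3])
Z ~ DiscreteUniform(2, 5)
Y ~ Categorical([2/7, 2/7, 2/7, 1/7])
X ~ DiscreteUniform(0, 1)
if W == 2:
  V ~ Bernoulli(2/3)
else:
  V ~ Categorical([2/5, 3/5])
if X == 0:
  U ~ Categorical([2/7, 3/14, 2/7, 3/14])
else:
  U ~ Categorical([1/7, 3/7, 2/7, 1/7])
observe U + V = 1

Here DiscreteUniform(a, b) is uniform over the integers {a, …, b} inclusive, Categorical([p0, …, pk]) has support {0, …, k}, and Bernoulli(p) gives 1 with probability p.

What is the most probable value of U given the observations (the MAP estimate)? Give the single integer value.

argmax_v P(U = v | obs) = 0

Enumerate traces; 192 have nonzero weight after conditioning:
  (W=0, Z=2, Y=0, X=0, V=0, U=1) weight 1/980
  (W=0, Z=2, Y=0, X=0, V=1, U=0) weight 1/490
  (W=0, Z=2, Y=0, X=1, V=0, U=1) weight 1/490
  (W=0, Z=2, Y=0, X=1, V=1, U=0) weight 1/980
  (W=0, Z=2, Y=1, X=0, V=0, U=1) weight 1/980
  (W=0, Z=2, Y=1, X=0, V=1, U=0) weight 1/490
  (W=0, Z=2, Y=1, X=1, V=0, U=1) weight 1/490
  (W=0, Z=2, Y=1, X=1, V=1, U=0) weight 1/980
  … 184 more
Group by U:
  weight(U=0) = 2/15
  weight(U=1) = 17/140
Total weight = 2/15 + 17/140 = 107/420
P(U=0 | obs) = 2/15 / 107/420 = 56/107
P(U=1 | obs) = 17/140 / 107/420 = 51/107
argmax = 0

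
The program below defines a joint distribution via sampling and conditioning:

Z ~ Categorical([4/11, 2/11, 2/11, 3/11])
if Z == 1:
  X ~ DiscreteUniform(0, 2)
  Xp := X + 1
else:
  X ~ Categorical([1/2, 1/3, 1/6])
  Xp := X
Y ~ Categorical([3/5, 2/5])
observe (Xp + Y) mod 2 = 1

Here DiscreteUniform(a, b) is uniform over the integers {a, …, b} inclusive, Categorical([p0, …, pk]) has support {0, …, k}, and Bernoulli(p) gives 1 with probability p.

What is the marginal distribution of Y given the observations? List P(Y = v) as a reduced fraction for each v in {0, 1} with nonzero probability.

Enumerate traces; 12 have nonzero weight after conditioning:
  (Z=0, X=0, Y=1) weight 4/55
  (Z=0, X=1, Y=0) weight 4/55
  (Z=0, X=2, Y=1) weight 4/165
  (Z=1, X=0, Y=0) weight 2/55
  (Z=1, X=1, Y=1) weight 4/165
  (Z=1, X=2, Y=0) weight 2/55
  (Z=2, X=0, Y=1) weight 2/55
  (Z=2, X=1, Y=0) weight 2/55
  … 4 more
Group by Y:
  weight(Y=0) = 13/55
  weight(Y=1) = 8/33
Total weight = 13/55 + 8/33 = 79/165
P(Y=0 | obs) = 13/55 / 79/165 = 39/79
P(Y=1 | obs) = 8/33 / 79/165 = 40/79

P(Y=0) = 39/79, P(Y=1) = 40/79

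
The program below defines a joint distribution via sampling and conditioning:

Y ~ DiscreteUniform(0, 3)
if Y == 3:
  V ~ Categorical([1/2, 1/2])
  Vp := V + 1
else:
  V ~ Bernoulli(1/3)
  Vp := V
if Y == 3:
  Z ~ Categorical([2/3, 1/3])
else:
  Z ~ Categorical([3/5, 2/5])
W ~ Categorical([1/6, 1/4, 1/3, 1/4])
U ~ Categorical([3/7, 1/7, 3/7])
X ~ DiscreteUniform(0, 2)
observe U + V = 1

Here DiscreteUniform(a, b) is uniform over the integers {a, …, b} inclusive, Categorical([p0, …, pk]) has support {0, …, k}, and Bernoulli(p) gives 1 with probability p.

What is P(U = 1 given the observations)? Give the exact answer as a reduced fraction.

Enumerate traces; 192 have nonzero weight after conditioning:
  (Y=0, V=0, Z=0, W=0, U=1, X=0) weight 1/1260
  (Y=0, V=0, Z=0, W=0, U=1, X=1) weight 1/1260
  (Y=0, V=0, Z=0, W=0, U=1, X=2) weight 1/1260
  (Y=0, V=0, Z=0, W=1, U=1, X=0) weight 1/840
  (Y=0, V=0, Z=0, W=1, U=1, X=1) weight 1/840
  (Y=0, V=0, Z=0, W=1, U=1, X=2) weight 1/840
  (Y=0, V=0, Z=0, W=2, U=1, X=0) weight 1/630
  (Y=0, V=0, Z=0, W=2, U=1, X=1) weight 1/630
  (Y=0, V=1, Z=0, W=0, U=0, X=0) weight 1/840
  … 183 more
Group by U:
  weight(U=0) = 9/56
  weight(U=1) = 5/56
Total weight = 9/56 + 5/56 = 1/4
P(U=0 | obs) = 9/56 / 1/4 = 9/14
P(U=1 | obs) = 5/56 / 1/4 = 5/14

P(U = 1 | obs) = 5/14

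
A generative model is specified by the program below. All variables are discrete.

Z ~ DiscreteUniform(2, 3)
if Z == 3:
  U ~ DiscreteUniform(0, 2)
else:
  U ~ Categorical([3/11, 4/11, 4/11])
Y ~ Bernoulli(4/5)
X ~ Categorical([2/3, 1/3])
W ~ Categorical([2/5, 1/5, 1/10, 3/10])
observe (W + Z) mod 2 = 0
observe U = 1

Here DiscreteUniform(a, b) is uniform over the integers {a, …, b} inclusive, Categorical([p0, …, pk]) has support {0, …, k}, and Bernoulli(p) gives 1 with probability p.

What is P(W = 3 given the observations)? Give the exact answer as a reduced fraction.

P(W = 3 | obs) = 33/115

Enumerate traces; 16 have nonzero weight after conditioning:
  (Z=2, U=1, Y=0, X=0, W=0) weight 8/825
  (Z=2, U=1, Y=0, X=0, W=2) weight 2/825
  (Z=2, U=1, Y=0, X=1, W=0) weight 4/825
  (Z=2, U=1, Y=0, X=1, W=2) weight 1/825
  (Z=2, U=1, Y=1, X=0, W=0) weight 32/825
  (Z=2, U=1, Y=1, X=0, W=2) weight 8/825
  (Z=2, U=1, Y=1, X=1, W=0) weight 16/825
  (Z=2, U=1, Y=1, X=1, W=2) weight 4/825
  (Z=3, U=1, Y=0, X=0, W=1) weight 1/225
  (Z=3, U=1, Y=0, X=0, W=3) weight 1/150
  … 6 more
Group by W:
  weight(W=0) = 4/55
  weight(W=1) = 1/30
  weight(W=2) = 1/55
  weight(W=3) = 1/20
Total weight = 4/55 + 1/30 + 1/55 + 1/20 = 23/132
P(W=0 | obs) = 4/55 / 23/132 = 48/115
P(W=1 | obs) = 1/30 / 23/132 = 22/115
P(W=2 | obs) = 1/55 / 23/132 = 12/115
P(W=3 | obs) = 1/20 / 23/132 = 33/115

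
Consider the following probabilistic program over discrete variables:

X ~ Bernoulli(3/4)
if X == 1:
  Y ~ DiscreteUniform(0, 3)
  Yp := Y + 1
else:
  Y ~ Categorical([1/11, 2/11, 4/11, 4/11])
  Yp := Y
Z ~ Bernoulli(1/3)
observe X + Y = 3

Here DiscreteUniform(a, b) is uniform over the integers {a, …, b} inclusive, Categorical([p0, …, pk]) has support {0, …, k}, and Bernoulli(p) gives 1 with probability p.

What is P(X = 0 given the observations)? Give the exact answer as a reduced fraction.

Enumerate traces; 4 have nonzero weight after conditioning:
  (X=0, Y=3, Z=0) weight 2/33
  (X=0, Y=3, Z=1) weight 1/33
  (X=1, Y=2, Z=0) weight 1/8
  (X=1, Y=2, Z=1) weight 1/16
Group by X:
  weight(X=0) = 1/11
  weight(X=1) = 3/16
Total weight = 1/11 + 3/16 = 49/176
P(X=0 | obs) = 1/11 / 49/176 = 16/49
P(X=1 | obs) = 3/16 / 49/176 = 33/49

P(X = 0 | obs) = 16/49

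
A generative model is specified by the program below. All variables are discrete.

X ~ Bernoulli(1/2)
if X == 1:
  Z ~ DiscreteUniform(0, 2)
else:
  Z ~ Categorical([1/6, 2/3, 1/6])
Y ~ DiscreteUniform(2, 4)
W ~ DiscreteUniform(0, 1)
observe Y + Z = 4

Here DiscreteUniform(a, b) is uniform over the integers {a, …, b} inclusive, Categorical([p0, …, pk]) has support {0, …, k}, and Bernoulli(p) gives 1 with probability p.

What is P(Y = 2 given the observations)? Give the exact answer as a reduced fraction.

Enumerate traces; 12 have nonzero weight after conditioning:
  (X=0, Z=0, Y=4, W=0) weight 1/72
  (X=0, Z=0, Y=4, W=1) weight 1/72
  (X=0, Z=1, Y=3, W=0) weight 1/18
  (X=0, Z=1, Y=3, W=1) weight 1/18
  (X=0, Z=2, Y=2, W=0) weight 1/72
  (X=0, Z=2, Y=2, W=1) weight 1/72
  (X=1, Z=0, Y=4, W=0) weight 1/36
  (X=1, Z=0, Y=4, W=1) weight 1/36
  … 4 more
Group by Y:
  weight(Y=2) = 1/12
  weight(Y=3) = 1/6
  weight(Y=4) = 1/12
Total weight = 1/12 + 1/6 + 1/12 = 1/3
P(Y=2 | obs) = 1/12 / 1/3 = 1/4
P(Y=3 | obs) = 1/6 / 1/3 = 1/2
P(Y=4 | obs) = 1/12 / 1/3 = 1/4

P(Y = 2 | obs) = 1/4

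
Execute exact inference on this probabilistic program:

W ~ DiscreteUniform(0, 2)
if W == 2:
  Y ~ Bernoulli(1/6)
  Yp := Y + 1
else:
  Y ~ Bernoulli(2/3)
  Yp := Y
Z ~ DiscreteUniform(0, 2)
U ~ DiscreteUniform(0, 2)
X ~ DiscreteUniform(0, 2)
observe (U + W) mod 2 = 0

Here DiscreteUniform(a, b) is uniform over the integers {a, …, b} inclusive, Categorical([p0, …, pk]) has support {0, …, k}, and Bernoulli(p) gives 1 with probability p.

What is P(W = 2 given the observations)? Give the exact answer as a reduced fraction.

Enumerate traces; 90 have nonzero weight after conditioning:
  (W=0, Y=0, Z=0, U=0, X=0) weight 1/243
  (W=0, Y=0, Z=0, U=0, X=1) weight 1/243
  (W=0, Y=0, Z=0, U=0, X=2) weight 1/243
  (W=0, Y=0, Z=0, U=2, X=0) weight 1/243
  (W=0, Y=0, Z=0, U=2, X=1) weight 1/243
  (W=0, Y=0, Z=0, U=2, X=2) weight 1/243
  (W=0, Y=0, Z=1, U=0, X=0) weight 1/243
  (W=0, Y=0, Z=1, U=0, X=1) weight 1/243
  (W=1, Y=0, Z=0, U=1, X=0) weight 1/243
  (W=2, Y=0, Z=0, U=0, X=0) weight 5/486
  … 80 more
Group by W:
  weight(W=0) = 2/9
  weight(W=1) = 1/9
  weight(W=2) = 2/9
Total weight = 2/9 + 1/9 + 2/9 = 5/9
P(W=0 | obs) = 2/9 / 5/9 = 2/5
P(W=1 | obs) = 1/9 / 5/9 = 1/5
P(W=2 | obs) = 2/9 / 5/9 = 2/5

P(W = 2 | obs) = 2/5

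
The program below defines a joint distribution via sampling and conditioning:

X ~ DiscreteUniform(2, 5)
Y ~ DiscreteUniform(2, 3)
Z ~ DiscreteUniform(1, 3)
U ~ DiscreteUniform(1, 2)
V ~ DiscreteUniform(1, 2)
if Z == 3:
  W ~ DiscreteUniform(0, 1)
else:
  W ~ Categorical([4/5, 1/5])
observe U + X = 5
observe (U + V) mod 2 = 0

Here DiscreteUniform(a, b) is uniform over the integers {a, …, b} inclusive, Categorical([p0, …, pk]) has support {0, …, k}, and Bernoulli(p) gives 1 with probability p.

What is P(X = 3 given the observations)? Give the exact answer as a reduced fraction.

P(X = 3 | obs) = 1/2

Enumerate traces; 24 have nonzero weight after conditioning:
  (X=3, Y=2, Z=1, U=2, V=2, W=0) weight 1/120
  (X=3, Y=2, Z=1, U=2, V=2, W=1) weight 1/480
  (X=3, Y=2, Z=2, U=2, V=2, W=0) weight 1/120
  (X=3, Y=2, Z=2, U=2, V=2, W=1) weight 1/480
  (X=3, Y=2, Z=3, U=2, V=2, W=0) weight 1/192
  (X=3, Y=2, Z=3, U=2, V=2, W=1) weight 1/192
  (X=3, Y=3, Z=1, U=2, V=2, W=0) weight 1/120
  (X=3, Y=3, Z=1, U=2, V=2, W=1) weight 1/480
  (X=4, Y=2, Z=1, U=1, V=1, W=0) weight 1/120
  … 15 more
Group by X:
  weight(X=3) = 1/16
  weight(X=4) = 1/16
Total weight = 1/16 + 1/16 = 1/8
P(X=3 | obs) = 1/16 / 1/8 = 1/2
P(X=4 | obs) = 1/16 / 1/8 = 1/2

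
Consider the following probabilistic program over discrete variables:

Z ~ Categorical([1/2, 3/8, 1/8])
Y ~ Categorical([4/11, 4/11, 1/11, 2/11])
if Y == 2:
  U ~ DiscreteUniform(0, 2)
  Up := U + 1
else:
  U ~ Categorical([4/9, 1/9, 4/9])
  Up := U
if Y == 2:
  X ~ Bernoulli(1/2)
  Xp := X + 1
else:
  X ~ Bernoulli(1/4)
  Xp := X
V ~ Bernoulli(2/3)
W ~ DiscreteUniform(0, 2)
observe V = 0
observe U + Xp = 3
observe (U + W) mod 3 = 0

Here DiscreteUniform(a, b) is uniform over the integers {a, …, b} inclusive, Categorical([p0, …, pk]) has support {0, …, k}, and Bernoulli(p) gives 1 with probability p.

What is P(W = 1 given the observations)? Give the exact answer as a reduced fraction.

P(W = 1 | obs) = 23/26

Enumerate traces; 15 have nonzero weight after conditioning:
  (Z=0, Y=0, U=2, X=1, V=0, W=1) weight 2/891
  (Z=0, Y=1, U=2, X=1, V=0, W=1) weight 2/891
  (Z=0, Y=2, U=1, X=1, V=0, W=2) weight 1/1188
  (Z=0, Y=2, U=2, X=0, V=0, W=1) weight 1/1188
  (Z=0, Y=3, U=2, X=1, V=0, W=1) weight 1/891
  (Z=1, Y=0, U=2, X=1, V=0, W=1) weight 1/594
  (Z=1, Y=1, U=2, X=1, V=0, W=1) weight 1/594
  (Z=1, Y=2, U=1, X=1, V=0, W=2) weight 1/1584
  … 7 more
Group by W:
  weight(W=1) = 23/1782
  weight(W=2) = 1/594
Total weight = 23/1782 + 1/594 = 13/891
P(W=1 | obs) = 23/1782 / 13/891 = 23/26
P(W=2 | obs) = 1/594 / 13/891 = 3/26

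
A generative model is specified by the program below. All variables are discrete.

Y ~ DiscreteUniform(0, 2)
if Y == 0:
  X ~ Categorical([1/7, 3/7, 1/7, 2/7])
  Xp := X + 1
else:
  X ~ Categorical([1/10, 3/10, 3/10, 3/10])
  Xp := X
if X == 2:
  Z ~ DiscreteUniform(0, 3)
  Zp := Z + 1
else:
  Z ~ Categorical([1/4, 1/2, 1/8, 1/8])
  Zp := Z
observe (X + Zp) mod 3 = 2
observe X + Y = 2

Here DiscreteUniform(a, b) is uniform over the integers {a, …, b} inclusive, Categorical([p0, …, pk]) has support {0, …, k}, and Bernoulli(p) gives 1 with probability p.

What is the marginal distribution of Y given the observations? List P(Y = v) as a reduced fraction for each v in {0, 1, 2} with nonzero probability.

Enumerate traces; 3 have nonzero weight after conditioning:
  (Y=0, X=2, Z=2) weight 1/84
  (Y=1, X=1, Z=1) weight 1/20
  (Y=2, X=0, Z=2) weight 1/240
Group by Y:
  weight(Y=0) = 1/84
  weight(Y=1) = 1/20
  weight(Y=2) = 1/240
Total weight = 1/84 + 1/20 + 1/240 = 37/560
P(Y=0 | obs) = 1/84 / 37/560 = 20/111
P(Y=1 | obs) = 1/20 / 37/560 = 28/37
P(Y=2 | obs) = 1/240 / 37/560 = 7/111

P(Y=0) = 20/111, P(Y=1) = 28/37, P(Y=2) = 7/111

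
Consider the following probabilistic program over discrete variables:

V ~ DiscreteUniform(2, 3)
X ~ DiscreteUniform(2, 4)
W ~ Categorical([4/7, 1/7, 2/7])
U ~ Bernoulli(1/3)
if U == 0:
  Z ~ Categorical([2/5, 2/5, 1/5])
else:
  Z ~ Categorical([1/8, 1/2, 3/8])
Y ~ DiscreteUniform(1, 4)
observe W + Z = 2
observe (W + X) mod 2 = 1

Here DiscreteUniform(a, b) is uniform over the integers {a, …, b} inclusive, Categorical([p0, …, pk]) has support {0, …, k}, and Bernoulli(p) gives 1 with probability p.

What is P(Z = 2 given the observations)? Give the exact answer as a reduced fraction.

P(Z = 2 | obs) = 62/151

Enumerate traces; 64 have nonzero weight after conditioning:
  (V=2, X=2, W=1, U=0, Z=1, Y=1) weight 1/630
  (V=2, X=2, W=1, U=0, Z=1, Y=2) weight 1/630
  (V=2, X=2, W=1, U=0, Z=1, Y=3) weight 1/630
  (V=2, X=2, W=1, U=0, Z=1, Y=4) weight 1/630
  (V=2, X=2, W=1, U=1, Z=1, Y=1) weight 1/1008
  (V=2, X=2, W=1, U=1, Z=1, Y=2) weight 1/1008
  (V=2, X=2, W=1, U=1, Z=1, Y=3) weight 1/1008
  (V=2, X=2, W=1, U=1, Z=1, Y=4) weight 1/1008
  (V=2, X=3, W=0, U=0, Z=2, Y=1) weight 1/315
  (V=2, X=3, W=2, U=0, Z=0, Y=1) weight 1/315
  … 54 more
Group by Z:
  weight(Z=0) = 37/1260
  weight(Z=1) = 13/315
  weight(Z=2) = 31/630
Total weight = 37/1260 + 13/315 + 31/630 = 151/1260
P(Z=0 | obs) = 37/1260 / 151/1260 = 37/151
P(Z=1 | obs) = 13/315 / 151/1260 = 52/151
P(Z=2 | obs) = 31/630 / 151/1260 = 62/151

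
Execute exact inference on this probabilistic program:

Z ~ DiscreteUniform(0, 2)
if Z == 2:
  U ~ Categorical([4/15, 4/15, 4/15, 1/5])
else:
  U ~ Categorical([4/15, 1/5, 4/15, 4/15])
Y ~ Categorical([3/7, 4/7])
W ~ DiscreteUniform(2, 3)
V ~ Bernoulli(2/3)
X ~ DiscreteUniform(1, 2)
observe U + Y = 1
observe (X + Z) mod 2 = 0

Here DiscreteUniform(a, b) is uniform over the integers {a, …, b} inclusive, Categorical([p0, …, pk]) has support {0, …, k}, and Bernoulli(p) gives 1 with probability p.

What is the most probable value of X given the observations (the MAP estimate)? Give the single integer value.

Enumerate traces; 24 have nonzero weight after conditioning:
  (Z=0, U=0, Y=1, W=2, V=0, X=2) weight 4/945
  (Z=0, U=0, Y=1, W=2, V=1, X=2) weight 8/945
  (Z=0, U=0, Y=1, W=3, V=0, X=2) weight 4/945
  (Z=0, U=0, Y=1, W=3, V=1, X=2) weight 8/945
  (Z=0, U=1, Y=0, W=2, V=0, X=2) weight 1/420
  (Z=0, U=1, Y=0, W=2, V=1, X=2) weight 1/210
  (Z=0, U=1, Y=0, W=3, V=0, X=2) weight 1/420
  (Z=0, U=1, Y=0, W=3, V=1, X=2) weight 1/210
  (Z=1, U=0, Y=1, W=2, V=0, X=1) weight 4/945
  … 15 more
Group by X:
  weight(X=1) = 5/126
  weight(X=2) = 53/630
Total weight = 5/126 + 53/630 = 13/105
P(X=1 | obs) = 5/126 / 13/105 = 25/78
P(X=2 | obs) = 53/630 / 13/105 = 53/78
argmax = 2

argmax_v P(X = v | obs) = 2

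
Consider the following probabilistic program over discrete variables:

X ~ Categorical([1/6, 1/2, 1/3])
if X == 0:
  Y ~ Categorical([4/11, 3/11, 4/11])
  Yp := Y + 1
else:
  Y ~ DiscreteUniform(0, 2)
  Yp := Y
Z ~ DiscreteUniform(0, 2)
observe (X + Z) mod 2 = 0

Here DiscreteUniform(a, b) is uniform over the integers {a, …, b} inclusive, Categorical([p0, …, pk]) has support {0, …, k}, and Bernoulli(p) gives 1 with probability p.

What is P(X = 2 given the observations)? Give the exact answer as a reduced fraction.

P(X = 2 | obs) = 4/9

Enumerate traces; 15 have nonzero weight after conditioning:
  (X=0, Y=0, Z=0) weight 2/99
  (X=0, Y=0, Z=2) weight 2/99
  (X=0, Y=1, Z=0) weight 1/66
  (X=0, Y=1, Z=2) weight 1/66
  (X=0, Y=2, Z=0) weight 2/99
  (X=0, Y=2, Z=2) weight 2/99
  (X=1, Y=0, Z=1) weight 1/18
  (X=1, Y=1, Z=1) weight 1/18
  (X=2, Y=0, Z=0) weight 1/27
  … 6 more
Group by X:
  weight(X=0) = 1/9
  weight(X=1) = 1/6
  weight(X=2) = 2/9
Total weight = 1/9 + 1/6 + 2/9 = 1/2
P(X=0 | obs) = 1/9 / 1/2 = 2/9
P(X=1 | obs) = 1/6 / 1/2 = 1/3
P(X=2 | obs) = 2/9 / 1/2 = 4/9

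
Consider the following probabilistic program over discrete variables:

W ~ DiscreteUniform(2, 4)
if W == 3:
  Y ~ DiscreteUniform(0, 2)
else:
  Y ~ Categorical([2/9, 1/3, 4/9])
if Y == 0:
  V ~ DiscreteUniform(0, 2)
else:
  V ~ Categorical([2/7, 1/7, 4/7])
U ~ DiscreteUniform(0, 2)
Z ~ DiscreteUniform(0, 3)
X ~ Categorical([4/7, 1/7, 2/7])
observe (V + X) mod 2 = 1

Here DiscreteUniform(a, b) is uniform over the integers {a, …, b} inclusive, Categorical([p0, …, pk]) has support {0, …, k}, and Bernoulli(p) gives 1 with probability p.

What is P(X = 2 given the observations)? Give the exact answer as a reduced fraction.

Enumerate traces; 432 have nonzero weight after conditioning:
  (W=2, Y=0, V=0, U=0, Z=0, X=1) weight 1/3402
  (W=2, Y=0, V=0, U=0, Z=1, X=1) weight 1/3402
  (W=2, Y=0, V=0, U=0, Z=2, X=1) weight 1/3402
  (W=2, Y=0, V=0, U=0, Z=3, X=1) weight 1/3402
  (W=2, Y=0, V=0, U=1, Z=0, X=1) weight 1/3402
  (W=2, Y=0, V=0, U=1, Z=1, X=1) weight 1/3402
  (W=2, Y=0, V=0, U=1, Z=2, X=1) weight 1/3402
  (W=2, Y=0, V=0, U=1, Z=3, X=1) weight 1/3402
  (W=2, Y=0, V=1, U=0, Z=0, X=0) weight 2/1701
  (W=2, Y=0, V=1, U=0, Z=0, X=2) weight 1/1701
  … 422 more
Group by X:
  weight(X=0) = 436/3969
  weight(X=1) = 458/3969
  weight(X=2) = 218/3969
Total weight = 436/3969 + 458/3969 + 218/3969 = 1112/3969
P(X=0 | obs) = 436/3969 / 1112/3969 = 109/278
P(X=1 | obs) = 458/3969 / 1112/3969 = 229/556
P(X=2 | obs) = 218/3969 / 1112/3969 = 109/556

P(X = 2 | obs) = 109/556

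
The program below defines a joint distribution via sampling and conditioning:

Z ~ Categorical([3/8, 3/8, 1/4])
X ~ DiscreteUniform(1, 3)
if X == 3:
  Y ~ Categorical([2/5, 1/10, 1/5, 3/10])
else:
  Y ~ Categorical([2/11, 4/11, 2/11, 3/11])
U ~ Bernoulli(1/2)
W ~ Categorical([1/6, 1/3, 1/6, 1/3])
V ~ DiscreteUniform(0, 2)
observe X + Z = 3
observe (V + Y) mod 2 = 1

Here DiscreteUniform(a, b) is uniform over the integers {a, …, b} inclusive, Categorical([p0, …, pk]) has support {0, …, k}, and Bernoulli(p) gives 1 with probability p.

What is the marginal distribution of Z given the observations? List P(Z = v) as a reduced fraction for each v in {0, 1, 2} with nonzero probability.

P(Z=0) = 77/227, P(Z=1) = 90/227, P(Z=2) = 60/227

Enumerate traces; 144 have nonzero weight after conditioning:
  (Z=0, X=3, Y=0, U=0, W=0, V=1) weight 1/720
  (Z=0, X=3, Y=0, U=0, W=1, V=1) weight 1/360
  (Z=0, X=3, Y=0, U=0, W=2, V=1) weight 1/720
  (Z=0, X=3, Y=0, U=0, W=3, V=1) weight 1/360
  (Z=0, X=3, Y=0, U=1, W=0, V=1) weight 1/720
  (Z=0, X=3, Y=0, U=1, W=1, V=1) weight 1/360
  (Z=0, X=3, Y=0, U=1, W=2, V=1) weight 1/720
  (Z=0, X=3, Y=0, U=1, W=3, V=1) weight 1/360
  (Z=1, X=2, Y=0, U=0, W=0, V=1) weight 1/1584
  (Z=2, X=1, Y=0, U=0, W=0, V=1) weight 1/2376
  … 134 more
Group by Z:
  weight(Z=0) = 7/120
  weight(Z=1) = 3/44
  weight(Z=2) = 1/22
Total weight = 7/120 + 3/44 + 1/22 = 227/1320
P(Z=0 | obs) = 7/120 / 227/1320 = 77/227
P(Z=1 | obs) = 3/44 / 227/1320 = 90/227
P(Z=2 | obs) = 1/22 / 227/1320 = 60/227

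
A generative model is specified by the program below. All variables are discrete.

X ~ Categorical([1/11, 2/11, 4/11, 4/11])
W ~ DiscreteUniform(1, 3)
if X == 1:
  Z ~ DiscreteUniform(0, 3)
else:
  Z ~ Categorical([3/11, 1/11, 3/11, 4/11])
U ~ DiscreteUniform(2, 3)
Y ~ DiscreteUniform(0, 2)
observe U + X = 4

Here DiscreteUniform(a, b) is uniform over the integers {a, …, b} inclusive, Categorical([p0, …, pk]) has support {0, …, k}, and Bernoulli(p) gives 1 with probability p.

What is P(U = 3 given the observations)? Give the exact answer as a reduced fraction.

Enumerate traces; 72 have nonzero weight after conditioning:
  (X=1, W=1, Z=0, U=3, Y=0) weight 1/396
  (X=1, W=1, Z=0, U=3, Y=1) weight 1/396
  (X=1, W=1, Z=0, U=3, Y=2) weight 1/396
  (X=1, W=1, Z=1, U=3, Y=0) weight 1/396
  (X=1, W=1, Z=1, U=3, Y=1) weight 1/396
  (X=1, W=1, Z=1, U=3, Y=2) weight 1/396
  (X=1, W=1, Z=2, U=3, Y=0) weight 1/396
  (X=1, W=1, Z=2, U=3, Y=1) weight 1/396
  (X=2, W=1, Z=0, U=2, Y=0) weight 2/363
  … 63 more
Group by U:
  weight(U=2) = 2/11
  weight(U=3) = 1/11
Total weight = 2/11 + 1/11 = 3/11
P(U=2 | obs) = 2/11 / 3/11 = 2/3
P(U=3 | obs) = 1/11 / 3/11 = 1/3

P(U = 3 | obs) = 1/3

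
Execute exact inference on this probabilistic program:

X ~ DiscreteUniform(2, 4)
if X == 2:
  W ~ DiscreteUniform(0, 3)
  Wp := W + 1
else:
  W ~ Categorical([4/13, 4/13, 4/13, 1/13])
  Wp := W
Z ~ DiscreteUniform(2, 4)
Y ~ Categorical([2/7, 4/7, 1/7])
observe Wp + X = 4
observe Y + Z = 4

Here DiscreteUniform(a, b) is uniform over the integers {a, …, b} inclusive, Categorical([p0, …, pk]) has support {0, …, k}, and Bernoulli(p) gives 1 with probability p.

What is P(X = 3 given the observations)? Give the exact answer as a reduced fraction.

Enumerate traces; 9 have nonzero weight after conditioning:
  (X=2, W=1, Z=2, Y=2) weight 1/252
  (X=2, W=1, Z=3, Y=1) weight 1/63
  (X=2, W=1, Z=4, Y=0) weight 1/126
  (X=3, W=1, Z=2, Y=2) weight 4/819
  (X=3, W=1, Z=3, Y=1) weight 16/819
  (X=3, W=1, Z=4, Y=0) weight 8/819
  (X=4, W=0, Z=2, Y=2) weight 4/819
  (X=4, W=0, Z=3, Y=1) weight 16/819
  … 1 more
Group by X:
  weight(X=2) = 1/36
  weight(X=3) = 4/117
  weight(X=4) = 4/117
Total weight = 1/36 + 4/117 + 4/117 = 5/52
P(X=2 | obs) = 1/36 / 5/52 = 13/45
P(X=3 | obs) = 4/117 / 5/52 = 16/45
P(X=4 | obs) = 4/117 / 5/52 = 16/45

P(X = 3 | obs) = 16/45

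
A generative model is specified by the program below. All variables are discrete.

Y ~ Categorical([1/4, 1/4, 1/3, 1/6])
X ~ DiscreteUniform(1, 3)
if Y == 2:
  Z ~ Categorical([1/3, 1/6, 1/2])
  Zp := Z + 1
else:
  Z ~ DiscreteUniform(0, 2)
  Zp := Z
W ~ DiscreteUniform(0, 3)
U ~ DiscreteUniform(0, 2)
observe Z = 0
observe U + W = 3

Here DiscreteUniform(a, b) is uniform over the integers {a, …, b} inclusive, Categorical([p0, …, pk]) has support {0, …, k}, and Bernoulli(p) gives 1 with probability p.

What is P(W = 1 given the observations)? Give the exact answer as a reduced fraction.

Enumerate traces; 36 have nonzero weight after conditioning:
  (Y=0, X=1, Z=0, W=1, U=2) weight 1/432
  (Y=0, X=1, Z=0, W=2, U=1) weight 1/432
  (Y=0, X=1, Z=0, W=3, U=0) weight 1/432
  (Y=0, X=2, Z=0, W=1, U=2) weight 1/432
  (Y=0, X=2, Z=0, W=2, U=1) weight 1/432
  (Y=0, X=2, Z=0, W=3, U=0) weight 1/432
  (Y=0, X=3, Z=0, W=1, U=2) weight 1/432
  (Y=0, X=3, Z=0, W=2, U=1) weight 1/432
  … 28 more
Group by W:
  weight(W=1) = 1/36
  weight(W=2) = 1/36
  weight(W=3) = 1/36
Total weight = 1/36 + 1/36 + 1/36 = 1/12
P(W=1 | obs) = 1/36 / 1/12 = 1/3
P(W=2 | obs) = 1/36 / 1/12 = 1/3
P(W=3 | obs) = 1/36 / 1/12 = 1/3

P(W = 1 | obs) = 1/3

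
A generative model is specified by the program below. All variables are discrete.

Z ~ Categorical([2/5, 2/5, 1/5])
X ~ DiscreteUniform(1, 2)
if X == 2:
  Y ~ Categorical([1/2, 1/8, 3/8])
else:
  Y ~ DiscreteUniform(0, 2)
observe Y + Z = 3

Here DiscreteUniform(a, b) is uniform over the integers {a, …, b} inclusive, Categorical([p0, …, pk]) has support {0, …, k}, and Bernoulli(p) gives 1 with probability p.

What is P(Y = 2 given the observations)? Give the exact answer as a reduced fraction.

P(Y = 2 | obs) = 34/45

Enumerate traces; 4 have nonzero weight after conditioning:
  (Z=1, X=1, Y=2) weight 1/15
  (Z=1, X=2, Y=2) weight 3/40
  (Z=2, X=1, Y=1) weight 1/30
  (Z=2, X=2, Y=1) weight 1/80
Group by Y:
  weight(Y=1) = 11/240
  weight(Y=2) = 17/120
Total weight = 11/240 + 17/120 = 3/16
P(Y=1 | obs) = 11/240 / 3/16 = 11/45
P(Y=2 | obs) = 17/120 / 3/16 = 34/45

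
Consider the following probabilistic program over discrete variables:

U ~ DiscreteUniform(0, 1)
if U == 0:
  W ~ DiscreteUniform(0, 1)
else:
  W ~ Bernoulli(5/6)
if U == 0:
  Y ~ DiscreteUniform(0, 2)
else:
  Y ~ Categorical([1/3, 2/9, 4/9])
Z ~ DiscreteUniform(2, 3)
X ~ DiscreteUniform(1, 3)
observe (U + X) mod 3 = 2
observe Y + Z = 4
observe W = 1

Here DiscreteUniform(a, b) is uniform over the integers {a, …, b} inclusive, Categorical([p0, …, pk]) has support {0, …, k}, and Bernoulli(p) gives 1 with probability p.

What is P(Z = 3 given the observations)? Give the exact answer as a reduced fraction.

Enumerate traces; 4 have nonzero weight after conditioning:
  (U=0, W=1, Y=1, Z=3, X=2) weight 1/72
  (U=0, W=1, Y=2, Z=2, X=2) weight 1/72
  (U=1, W=1, Y=1, Z=3, X=1) weight 5/324
  (U=1, W=1, Y=2, Z=2, X=1) weight 5/162
Group by Z:
  weight(Z=2) = 29/648
  weight(Z=3) = 19/648
Total weight = 29/648 + 19/648 = 2/27
P(Z=2 | obs) = 29/648 / 2/27 = 29/48
P(Z=3 | obs) = 19/648 / 2/27 = 19/48

P(Z = 3 | obs) = 19/48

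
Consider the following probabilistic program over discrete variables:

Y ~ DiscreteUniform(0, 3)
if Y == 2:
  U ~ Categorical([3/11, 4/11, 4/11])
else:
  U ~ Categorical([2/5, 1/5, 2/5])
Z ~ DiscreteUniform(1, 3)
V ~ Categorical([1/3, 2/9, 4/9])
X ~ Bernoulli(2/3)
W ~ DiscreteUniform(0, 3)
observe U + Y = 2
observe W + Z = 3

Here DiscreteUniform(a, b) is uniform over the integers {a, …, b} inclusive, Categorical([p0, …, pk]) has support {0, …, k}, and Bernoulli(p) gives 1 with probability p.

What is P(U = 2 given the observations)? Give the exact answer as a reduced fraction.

P(U = 2 | obs) = 11/24

Enumerate traces; 54 have nonzero weight after conditioning:
  (Y=0, U=2, Z=1, V=0, X=0, W=2) weight 1/1080
  (Y=0, U=2, Z=1, V=0, X=1, W=2) weight 1/540
  (Y=0, U=2, Z=1, V=1, X=0, W=2) weight 1/1620
  (Y=0, U=2, Z=1, V=1, X=1, W=2) weight 1/810
  (Y=0, U=2, Z=1, V=2, X=0, W=2) weight 1/810
  (Y=0, U=2, Z=1, V=2, X=1, W=2) weight 1/405
  (Y=0, U=2, Z=2, V=0, X=0, W=1) weight 1/1080
  (Y=0, U=2, Z=2, V=0, X=1, W=1) weight 1/540
  (Y=1, U=1, Z=1, V=0, X=0, W=2) weight 1/2160
  (Y=2, U=0, Z=1, V=0, X=0, W=2) weight 1/1584
  … 44 more
Group by U:
  weight(U=0) = 3/176
  weight(U=1) = 1/80
  weight(U=2) = 1/40
Total weight = 3/176 + 1/80 + 1/40 = 3/55
P(U=0 | obs) = 3/176 / 3/55 = 5/16
P(U=1 | obs) = 1/80 / 3/55 = 11/48
P(U=2 | obs) = 1/40 / 3/55 = 11/24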